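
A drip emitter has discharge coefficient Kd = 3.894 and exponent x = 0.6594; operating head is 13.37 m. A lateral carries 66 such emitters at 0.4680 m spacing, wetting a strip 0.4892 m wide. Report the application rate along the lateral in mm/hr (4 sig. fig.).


Approach: apply the emitter equation with a lateral mass balance, q = Kd*h^x; Q = n*q; rate = Q/(n*spacing*width).
Step 1 — single emitter flow (q = Kd*h^x):
  q = 3.894 * 13.37^0.6594 = 21.5262 L/hr
Step 2 — total lateral flow: Q = 66 * 21.5262 = 1420.73 L/hr
Step 3 — wetted area: A = 66 * 0.4680 * 0.4892 = 15.1104 m^2
Step 4 — application rate: Q/A = 1420.73/15.1104 = 94.02 mm/hr
Therefore the application rate along the lateral = 94.02 mm/hr.


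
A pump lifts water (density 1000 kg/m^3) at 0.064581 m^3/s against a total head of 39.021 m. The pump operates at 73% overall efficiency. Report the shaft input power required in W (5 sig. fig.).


Approach: apply hydraulic power then efficiency conversion, P = rho*g*Q*H; P_in = P/eta.
Step 1 — hydraulic power (P = rho*g*Q*H):
  P = 1000 * 9.81 * 0.064581 * 39.021 = 24721.35 W
Step 2 — input power: P_in = P/eta = 24721.35 / 0.73 = 33865 W
Therefore the shaft input power required = 33865 W.


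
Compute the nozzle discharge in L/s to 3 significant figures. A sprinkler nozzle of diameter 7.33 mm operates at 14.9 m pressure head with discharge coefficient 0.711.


Approach: apply the orifice equation, Q = Cd*A*sqrt(2*g*h), A = pi*(d/2)^2.
A = pi*(7.33e-3/2)^2 = 4.2199e-05 m^2
Q = 0.711 * 4.2199e-05 * sqrt(2*9.81*14.9) * 1000 = 0.513 L/s
Therefore the nozzle discharge = 0.513 L/s.


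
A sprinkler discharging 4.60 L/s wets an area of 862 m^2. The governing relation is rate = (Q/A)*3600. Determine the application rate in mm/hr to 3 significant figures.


rate = (4.60 / 862) * 3600 = 19.2 mm/hr
Therefore the application rate = 19.2 mm/hr.


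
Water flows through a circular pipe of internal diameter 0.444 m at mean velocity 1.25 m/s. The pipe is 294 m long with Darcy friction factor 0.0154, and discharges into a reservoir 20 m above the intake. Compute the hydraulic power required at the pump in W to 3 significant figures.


Approach: apply continuity + Darcy-Weisbach + hydraulic power, Q = A*v; hf = f*(L/D)*(v^2/(2g)); H = static + hf; P = rho*g*Q*H.
Step 1 — flow rate (continuity, Q = A*v):
  A = pi*(0.444/2)^2 = 0.15483 m^2
  Q = 0.15483 * 1.25 = 0.19354 m^3/s
Step 2 — friction head loss (Darcy-Weisbach):
  hf = 0.0154 * (294/0.444) * (1.25^2 / (2*9.81))
  hf = 0.81209 m
Step 3 — total head: H = 20 + 0.81209 = 20.812 m
Step 4 — hydraulic power (P = rho*g*Q*H):
  P = 1000 * 9.81 * 0.19354 * 20.812 = 39500 W
Therefore the hydraulic power required at the pump = 39500 W.


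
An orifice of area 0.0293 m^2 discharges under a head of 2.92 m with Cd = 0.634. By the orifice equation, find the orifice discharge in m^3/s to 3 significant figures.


Approach: apply the orifice equation, Q = Cd*A*sqrt(2*g*h).
Q = 0.634 * 0.0293 * sqrt(2*9.81*2.92) = 0.141 m^3/s
Therefore the orifice discharge = 0.141 m^3/s.


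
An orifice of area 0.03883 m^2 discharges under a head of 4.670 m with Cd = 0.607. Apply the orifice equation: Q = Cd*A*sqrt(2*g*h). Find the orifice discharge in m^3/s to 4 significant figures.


Q = 0.607 * 0.03883 * sqrt(2*9.81*4.670) = 0.2256 m^3/s
Therefore the orifice discharge = 0.2256 m^3/s.


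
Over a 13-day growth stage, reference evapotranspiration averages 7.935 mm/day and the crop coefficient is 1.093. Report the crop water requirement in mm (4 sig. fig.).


Approach: apply the crop water requirement relation, CWR = ET0 * Kc * days.
CWR = 7.935 * 1.093 * 13 = 112.7 mm
Therefore the crop water requirement = 112.7 mm.


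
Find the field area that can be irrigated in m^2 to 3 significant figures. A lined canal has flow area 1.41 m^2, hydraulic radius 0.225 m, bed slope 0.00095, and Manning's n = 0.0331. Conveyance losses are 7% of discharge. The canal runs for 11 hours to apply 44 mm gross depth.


Approach: apply Manning's equation with a conveyance and depth budget, Q = (1/n)*A*R^(2/3)*S^(1/2); Q_field = Q*(1-loss); Area = Q_field*t/(d/1000).
Step 1 — canal discharge (Manning's equation):
  Q = (1/0.0331) * 1.41 * 0.225^(2/3) * 0.00095^(1/2) = 0.48571 m^3/s
Step 2 — delivered flow: Q_field = 0.48571*(1 - 7/100) = 0.45171 m^3/s
Step 3 — volume delivered: V = 0.45171 * 11*3600 = 17888 m^3
Step 4 — area served: A = V / (depth/1000) = 17888 / 0.044 = 407000 m^2
Therefore the field area that can be irrigated = 407000 m^2.


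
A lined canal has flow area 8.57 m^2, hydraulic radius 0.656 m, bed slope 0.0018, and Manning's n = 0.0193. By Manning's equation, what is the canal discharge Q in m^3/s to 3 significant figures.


Approach: apply Manning's equation, Q = (1/n)*A*R^(2/3)*S^(1/2).
Q = (1/0.0193) * 8.57 * 0.656^(2/3) * 0.0018^(1/2) = 14.2 m^3/s
Therefore the canal discharge Q = 14.2 m^3/s.


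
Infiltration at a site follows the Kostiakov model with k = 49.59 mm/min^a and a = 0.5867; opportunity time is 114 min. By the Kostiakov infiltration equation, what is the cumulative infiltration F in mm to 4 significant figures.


Approach: apply the Kostiakov infiltration equation, F = k*t^a.
F = 49.59 * 114^0.5867 = 798.3 mm
Therefore the cumulative infiltration F = 798.3 mm.


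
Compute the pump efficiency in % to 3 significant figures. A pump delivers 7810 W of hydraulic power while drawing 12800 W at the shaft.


Approach: apply the efficiency ratio, eta = (P_out/P_in)*100.
eta = (7810 / 12800) * 100 = 61.0 %
Therefore the pump efficiency = 61.0 %.


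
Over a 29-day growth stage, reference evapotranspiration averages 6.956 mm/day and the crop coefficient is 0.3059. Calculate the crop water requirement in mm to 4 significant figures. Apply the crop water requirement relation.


Approach: apply the crop water requirement relation, CWR = ET0 * Kc * days.
CWR = 6.956 * 0.3059 * 29 = 61.71 mm
Therefore the crop water requirement = 61.71 mm.


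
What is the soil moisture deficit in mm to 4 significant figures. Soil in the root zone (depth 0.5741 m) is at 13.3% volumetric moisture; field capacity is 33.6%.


Approach: apply the soil moisture deficit relation, SMD = (FC - theta)/100 * depth * 1000.
SMD = (33.6 - 13.3)/100 * 0.5741 * 1000 = 116.5 mm
Therefore the soil moisture deficit = 116.5 mm.


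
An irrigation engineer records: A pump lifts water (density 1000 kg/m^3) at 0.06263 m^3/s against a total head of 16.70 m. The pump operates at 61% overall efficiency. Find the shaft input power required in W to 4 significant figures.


Approach: apply hydraulic power then efficiency conversion, P = rho*g*Q*H; P_in = P/eta.
Step 1 — hydraulic power (P = rho*g*Q*H):
  P = 1000 * 9.81 * 0.06263 * 16.70 = 10260.5 W
Step 2 — input power: P_in = P/eta = 10260.5 / 0.61 = 16820 W
Therefore the shaft input power required = 16820 W.


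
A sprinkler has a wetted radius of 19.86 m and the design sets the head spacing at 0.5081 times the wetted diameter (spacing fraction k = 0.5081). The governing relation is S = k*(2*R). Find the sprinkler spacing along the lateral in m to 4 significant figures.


S = 0.5081 * (2 * 19.86) = 20.18 m
Therefore the sprinkler spacing along the lateral = 20.18 m.


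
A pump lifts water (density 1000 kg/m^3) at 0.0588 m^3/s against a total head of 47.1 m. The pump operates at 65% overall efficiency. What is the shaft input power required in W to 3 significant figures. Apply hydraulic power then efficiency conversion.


Approach: apply hydraulic power then efficiency conversion, P = rho*g*Q*H; P_in = P/eta.
Step 1 — hydraulic power (P = rho*g*Q*H):
  P = 1000 * 9.81 * 0.0588 * 47.1 = 27169 W
Step 2 — input power: P_in = P/eta = 27169 / 0.65 = 41800 W
Therefore the shaft input power required = 41800 W.


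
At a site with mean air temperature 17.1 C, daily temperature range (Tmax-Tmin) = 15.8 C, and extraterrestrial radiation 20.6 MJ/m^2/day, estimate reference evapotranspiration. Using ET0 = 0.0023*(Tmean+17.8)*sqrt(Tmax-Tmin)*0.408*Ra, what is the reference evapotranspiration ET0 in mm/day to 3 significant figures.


ET0 = 0.0023*(17.1+17.8)*sqrt(15.8)*0.408*20.6 = 2.68 mm/day
Therefore the reference evapotranspiration ET0 = 2.68 mm/day.


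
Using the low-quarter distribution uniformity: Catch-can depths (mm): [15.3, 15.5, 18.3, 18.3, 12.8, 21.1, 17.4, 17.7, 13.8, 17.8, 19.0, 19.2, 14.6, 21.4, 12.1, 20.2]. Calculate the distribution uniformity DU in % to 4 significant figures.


Approach: apply the low-quarter distribution uniformity, DU = (mean of lowest quarter of readings / overall mean)*100.
sorted lowest 4 of 16: [12.1, 12.8, 13.8, 14.6] -> mean = 13.3250 mm
overall mean = 17.1562 mm
DU = (13.3250/17.1562)*100 = 77.67 %
Therefore the distribution uniformity DU = 77.67 %.


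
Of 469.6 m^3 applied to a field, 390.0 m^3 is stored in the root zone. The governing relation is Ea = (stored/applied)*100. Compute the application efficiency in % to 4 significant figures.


Ea = (390.0/469.6)*100 = 83.05 %
Therefore the application efficiency = 83.05 %.


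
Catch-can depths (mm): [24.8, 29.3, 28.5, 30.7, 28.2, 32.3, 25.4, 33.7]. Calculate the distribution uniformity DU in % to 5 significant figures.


Approach: apply the low-quarter distribution uniformity, DU = (mean of lowest quarter of readings / overall mean)*100.
sorted lowest 2 of 8: [24.8, 25.4] -> mean = 25.10000 mm
overall mean = 29.11250 mm
DU = (25.10000/29.11250)*100 = 86.217 %
Therefore the distribution uniformity DU = 86.217 %.


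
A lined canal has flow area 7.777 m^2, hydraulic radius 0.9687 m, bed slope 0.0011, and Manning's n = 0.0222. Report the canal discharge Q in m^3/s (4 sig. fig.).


Approach: apply Manning's equation, Q = (1/n)*A*R^(2/3)*S^(1/2).
Q = (1/0.0222) * 7.777 * 0.9687^(2/3) * 0.0011^(1/2) = 11.37 m^3/s
Therefore the canal discharge Q = 11.37 m^3/s.


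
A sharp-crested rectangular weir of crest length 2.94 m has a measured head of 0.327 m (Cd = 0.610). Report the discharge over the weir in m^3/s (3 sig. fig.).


Approach: apply the rectangular weir equation, Q = (2/3)*Cd*L*sqrt(2g)*H^1.5.
Q = (2/3)*0.610*2.94*sqrt(2*9.81)*0.327^1.5 = 0.990 m^3/s
Therefore the discharge over the weir = 0.990 m^3/s.


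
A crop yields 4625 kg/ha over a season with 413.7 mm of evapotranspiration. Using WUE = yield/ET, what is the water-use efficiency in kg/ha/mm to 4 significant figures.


WUE = 4625 / 413.7 = 11.18 kg/ha/mm
Therefore the water-use efficiency = 11.18 kg/ha/mm.


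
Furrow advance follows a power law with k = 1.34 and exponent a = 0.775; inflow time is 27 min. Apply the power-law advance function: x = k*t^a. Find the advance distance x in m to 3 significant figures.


x = 1.34 * 27^0.775 = 17.2 m
Therefore the advance distance x = 17.2 m.


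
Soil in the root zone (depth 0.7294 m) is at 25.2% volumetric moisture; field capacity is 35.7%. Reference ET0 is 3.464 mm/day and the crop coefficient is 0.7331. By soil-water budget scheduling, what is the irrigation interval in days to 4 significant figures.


Approach: apply soil-water budget scheduling, SMD = (FC-theta)/100*depth*1000; ETc = ET0*Kc; interval = SMD/ETc.
Step 1 — soil moisture deficit:
  SMD = (35.7 - 25.2)/100 * 0.7294 * 1000 = 76.5870 mm
Step 2 — daily crop ET (ETc = ET0*Kc):
  ETc = 3.464 * 0.7331 = 2.53946 mm/day
Step 3 — irrigation interval (SMD/ETc):
  interval = 76.5870 / 2.53946 = 30.16 days
Therefore the irrigation interval = 30.16 days.


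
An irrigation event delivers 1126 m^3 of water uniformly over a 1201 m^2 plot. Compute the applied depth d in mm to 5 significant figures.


Approach: apply depth from volume over area, d = (V/A)*1000.
d = (1126 / 1201) * 1000 = 937.55 mm
Therefore the applied depth d = 937.55 mm.


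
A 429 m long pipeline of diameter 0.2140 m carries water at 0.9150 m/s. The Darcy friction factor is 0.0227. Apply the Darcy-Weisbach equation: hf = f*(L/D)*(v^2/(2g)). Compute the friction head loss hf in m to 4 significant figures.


hf = 0.0227 * (429/0.2140) * (0.9150^2 / (2*9.81))
hf = 1.942 m
Therefore the friction head loss hf = 1.942 m.


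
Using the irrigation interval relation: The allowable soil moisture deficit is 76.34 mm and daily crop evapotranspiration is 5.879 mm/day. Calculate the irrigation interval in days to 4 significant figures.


Approach: apply the irrigation interval relation, interval = SMD / ETc.
interval = 76.34 / 5.879 = 12.99 days
Therefore the irrigation interval = 12.99 days.


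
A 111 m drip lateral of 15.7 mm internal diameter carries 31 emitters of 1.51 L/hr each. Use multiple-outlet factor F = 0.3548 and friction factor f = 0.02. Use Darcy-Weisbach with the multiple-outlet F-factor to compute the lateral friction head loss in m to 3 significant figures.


Approach: apply Darcy-Weisbach with the multiple-outlet F-factor, Q = n*q/(3600*1000) m^3/s; v = Q/A; hf = F*f*(L/D)*(v^2/(2g)).
Q = 31*1.51/(3600*1000) = 1.3003e-05 m^3/s
A = pi*(15.7e-3/2)^2 = 1.9359e-04 m^2, so v = Q/A = 0.067166 m/s
hf = 0.3548*0.02*(111/0.0157)*(0.067166^2/(2*9.81)) = 0.0115 m
Therefore the lateral friction head loss = 0.0115 m.


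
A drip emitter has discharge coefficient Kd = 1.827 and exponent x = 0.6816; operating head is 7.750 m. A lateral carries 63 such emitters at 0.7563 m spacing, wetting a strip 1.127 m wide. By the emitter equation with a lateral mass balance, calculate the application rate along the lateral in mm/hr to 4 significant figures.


Approach: apply the emitter equation with a lateral mass balance, q = Kd*h^x; Q = n*q; rate = Q/(n*spacing*width).
Step 1 — single emitter flow (q = Kd*h^x):
  q = 1.827 * 7.750^0.6816 = 7.37712 L/hr
Step 2 — total lateral flow: Q = 63 * 7.37712 = 464.758 L/hr
Step 3 — wetted area: A = 63 * 0.7563 * 1.127 = 53.6981 m^2
Step 4 — application rate: Q/A = 464.758/53.6981 = 8.655 mm/hr
Therefore the application rate along the lateral = 8.655 mm/hr.


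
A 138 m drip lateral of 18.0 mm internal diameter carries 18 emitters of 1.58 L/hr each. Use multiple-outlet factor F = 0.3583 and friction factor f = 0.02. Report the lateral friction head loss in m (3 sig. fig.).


Approach: apply Darcy-Weisbach with the multiple-outlet F-factor, Q = n*q/(3600*1000) m^3/s; v = Q/A; hf = F*f*(L/D)*(v^2/(2g)).
Q = 18*1.58/(3600*1000) = 7.9000e-06 m^3/s
A = pi*(18.0e-3/2)^2 = 2.5447e-04 m^2, so v = Q/A = 0.031045 m/s
hf = 0.3583*0.02*(138/0.0180)*(0.031045^2/(2*9.81)) = 0.00270 m
Therefore the lateral friction head loss = 0.00270 m.


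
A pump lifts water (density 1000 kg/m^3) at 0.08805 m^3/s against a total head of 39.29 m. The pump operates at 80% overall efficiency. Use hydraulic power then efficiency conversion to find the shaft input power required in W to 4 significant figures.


Approach: apply hydraulic power then efficiency conversion, P = rho*g*Q*H; P_in = P/eta.
Step 1 — hydraulic power (P = rho*g*Q*H):
  P = 1000 * 9.81 * 0.08805 * 39.29 = 33937.5 W
Step 2 — input power: P_in = P/eta = 33937.5 / 0.8 = 42420 W
Therefore the shaft input power required = 42420 W.


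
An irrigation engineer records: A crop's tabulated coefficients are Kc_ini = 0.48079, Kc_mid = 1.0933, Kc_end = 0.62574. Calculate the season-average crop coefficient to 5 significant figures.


Approach: apply a simple seasonal average, Kc_avg = (Kc_ini + Kc_mid + Kc_end)/3.
Kc_avg = (0.48079 + 1.0933 + 0.62574)/3 = 0.73328
Therefore the season-average crop coefficient = 0.73328.


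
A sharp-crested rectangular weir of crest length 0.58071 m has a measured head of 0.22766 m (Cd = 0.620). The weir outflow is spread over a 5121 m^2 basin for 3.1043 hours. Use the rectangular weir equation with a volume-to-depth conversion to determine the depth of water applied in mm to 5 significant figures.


Approach: apply the rectangular weir equation with a volume-to-depth conversion, Q = (2/3)*Cd*L*sqrt(2g)*H^1.5; d = Q*t/A * 1000.
Step 1 — weir discharge:
  Q = (2/3)*0.620*0.58071*sqrt(2*9.81)*0.22766^1.5 = 0.1154887 m^3/s
Step 2 — volume: V = 0.1154887 * 3.1043*3600 = 1290.641 m^3
Step 3 — depth: d = V/A * 1000 = 1290.641/5121 * 1000 = 252.03 mm
Therefore the depth of water applied = 252.03 mm.


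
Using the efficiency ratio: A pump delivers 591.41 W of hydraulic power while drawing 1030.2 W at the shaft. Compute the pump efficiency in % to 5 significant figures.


Approach: apply the efficiency ratio, eta = (P_out/P_in)*100.
eta = (591.41 / 1030.2) * 100 = 57.407 %
Therefore the pump efficiency = 57.407 %.


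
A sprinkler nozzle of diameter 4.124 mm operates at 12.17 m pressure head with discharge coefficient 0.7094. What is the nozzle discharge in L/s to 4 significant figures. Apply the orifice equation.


Approach: apply the orifice equation, Q = Cd*A*sqrt(2*g*h), A = pi*(d/2)^2.
A = pi*(4.124e-3/2)^2 = 1.33576e-05 m^2
Q = 0.7094 * 1.33576e-05 * sqrt(2*9.81*12.17) * 1000 = 0.1464 L/s
Therefore the nozzle discharge = 0.1464 L/s.


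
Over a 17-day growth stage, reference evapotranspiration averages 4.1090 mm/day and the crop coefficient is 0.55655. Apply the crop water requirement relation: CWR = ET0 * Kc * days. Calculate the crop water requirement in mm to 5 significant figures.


CWR = 4.1090 * 0.55655 * 17 = 38.877 mm
Therefore the crop water requirement = 38.877 mm.


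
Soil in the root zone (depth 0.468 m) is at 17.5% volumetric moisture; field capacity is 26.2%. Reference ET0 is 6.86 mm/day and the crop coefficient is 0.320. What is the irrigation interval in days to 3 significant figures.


Approach: apply soil-water budget scheduling, SMD = (FC-theta)/100*depth*1000; ETc = ET0*Kc; interval = SMD/ETc.
Step 1 — soil moisture deficit:
  SMD = (26.2 - 17.5)/100 * 0.468 * 1000 = 40.716 mm
Step 2 — daily crop ET (ETc = ET0*Kc):
  ETc = 6.86 * 0.320 = 2.1952 mm/day
Step 3 — irrigation interval (SMD/ETc):
  interval = 40.716 / 2.1952 = 18.5 days
Therefore the irrigation interval = 18.5 days.


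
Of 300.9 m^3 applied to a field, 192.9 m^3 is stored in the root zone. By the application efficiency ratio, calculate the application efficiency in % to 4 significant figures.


Approach: apply the application efficiency ratio, Ea = (stored/applied)*100.
Ea = (192.9/300.9)*100 = 64.11 %
Therefore the application efficiency = 64.11 %.


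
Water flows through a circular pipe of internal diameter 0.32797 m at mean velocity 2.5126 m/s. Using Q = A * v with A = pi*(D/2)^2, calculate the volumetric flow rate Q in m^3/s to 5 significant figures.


A = pi*(0.32797/2)^2 = 0.08448082 m^2
Q = 0.08448082 * 2.5126 = 0.21227 m^3/s
Therefore the volumetric flow rate Q = 0.21227 m^3/s.


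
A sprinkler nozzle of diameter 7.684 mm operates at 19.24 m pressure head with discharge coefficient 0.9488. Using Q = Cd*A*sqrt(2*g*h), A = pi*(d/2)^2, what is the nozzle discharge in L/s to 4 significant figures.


A = pi*(7.684e-3/2)^2 = 4.63729e-05 m^2
Q = 0.9488 * 4.63729e-05 * sqrt(2*9.81*19.24) * 1000 = 0.8549 L/s
Therefore the nozzle discharge = 0.8549 L/s.


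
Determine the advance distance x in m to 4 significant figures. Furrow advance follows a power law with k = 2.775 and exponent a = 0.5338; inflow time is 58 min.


Approach: apply the power-law advance function, x = k*t^a.
x = 2.775 * 58^0.5338 = 24.24 m
Therefore the advance distance x = 24.24 m.


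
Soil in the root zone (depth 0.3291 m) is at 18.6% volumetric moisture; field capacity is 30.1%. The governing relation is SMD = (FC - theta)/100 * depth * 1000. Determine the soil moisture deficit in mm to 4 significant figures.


SMD = (30.1 - 18.6)/100 * 0.3291 * 1000 = 37.85 mm
Therefore the soil moisture deficit = 37.85 mm.


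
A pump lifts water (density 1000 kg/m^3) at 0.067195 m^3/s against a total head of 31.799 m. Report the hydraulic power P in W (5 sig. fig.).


Approach: apply the hydraulic power relation, P = rho*g*Q*H.
P = 1000 * 9.81 * 0.067195 * 31.799 = 20961 W
Therefore the hydraulic power P = 20961 W.


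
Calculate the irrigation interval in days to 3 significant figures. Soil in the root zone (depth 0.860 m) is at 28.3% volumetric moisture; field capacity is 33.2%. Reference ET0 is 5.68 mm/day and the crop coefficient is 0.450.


Approach: apply soil-water budget scheduling, SMD = (FC-theta)/100*depth*1000; ETc = ET0*Kc; interval = SMD/ETc.
Step 1 — soil moisture deficit:
  SMD = (33.2 - 28.3)/100 * 0.860 * 1000 = 42.140 mm
Step 2 — daily crop ET (ETc = ET0*Kc):
  ETc = 5.68 * 0.450 = 2.5560 mm/day
Step 3 — irrigation interval (SMD/ETc):
  interval = 42.140 / 2.5560 = 16.5 days
Therefore the irrigation interval = 16.5 days.


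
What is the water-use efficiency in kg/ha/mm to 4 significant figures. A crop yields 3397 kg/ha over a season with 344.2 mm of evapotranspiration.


Approach: apply the water-use efficiency ratio, WUE = yield/ET.
WUE = 3397 / 344.2 = 9.869 kg/ha/mm
Therefore the water-use efficiency = 9.869 kg/ha/mm.


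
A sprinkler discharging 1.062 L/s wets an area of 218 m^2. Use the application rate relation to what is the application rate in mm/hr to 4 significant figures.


Approach: apply the application rate relation, rate = (Q/A)*3600.
rate = (1.062 / 218) * 3600 = 17.54 mm/hr
Therefore the application rate = 17.54 mm/hr.


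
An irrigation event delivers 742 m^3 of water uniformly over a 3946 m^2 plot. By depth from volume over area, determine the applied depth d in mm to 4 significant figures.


Approach: apply depth from volume over area, d = (V/A)*1000.
d = (742 / 3946) * 1000 = 188.0 mm
Therefore the applied depth d = 188.0 mm.


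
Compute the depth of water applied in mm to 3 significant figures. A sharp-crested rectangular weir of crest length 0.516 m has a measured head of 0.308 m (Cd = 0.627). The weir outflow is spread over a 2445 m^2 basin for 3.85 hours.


Approach: apply the rectangular weir equation with a volume-to-depth conversion, Q = (2/3)*Cd*L*sqrt(2g)*H^1.5; d = Q*t/A * 1000.
Step 1 — weir discharge:
  Q = (2/3)*0.627*0.516*sqrt(2*9.81)*0.308^1.5 = 0.16331 m^3/s
Step 2 — volume: V = 0.16331 * 3.85*3600 = 2263.4 m^3
Step 3 — depth: d = V/A * 1000 = 2263.4/2445 * 1000 = 926 mm
Therefore the depth of water applied = 926 mm.


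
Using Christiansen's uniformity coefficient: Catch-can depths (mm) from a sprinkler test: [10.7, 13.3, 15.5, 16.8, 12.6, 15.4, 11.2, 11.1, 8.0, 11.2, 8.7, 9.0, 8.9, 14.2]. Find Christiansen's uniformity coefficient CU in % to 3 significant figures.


Approach: apply Christiansen's uniformity coefficient, CU = (1 - mean_abs_deviation/mean)*100.
mean = 11.900 mm
mean |d_i - mean| = 2.3429 mm
CU = (1 - 2.3429/11.900)*100 = 80.3 %
Therefore Christiansen's uniformity coefficient CU = 80.3 %.


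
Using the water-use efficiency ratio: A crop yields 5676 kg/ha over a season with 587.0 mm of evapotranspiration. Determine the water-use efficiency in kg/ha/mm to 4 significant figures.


Approach: apply the water-use efficiency ratio, WUE = yield/ET.
WUE = 5676 / 587.0 = 9.670 kg/ha/mm
Therefore the water-use efficiency = 9.670 kg/ha/mm.


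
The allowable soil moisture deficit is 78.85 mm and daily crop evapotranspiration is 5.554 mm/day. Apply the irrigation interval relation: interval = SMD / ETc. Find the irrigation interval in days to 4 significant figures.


interval = 78.85 / 5.554 = 14.20 days
Therefore the irrigation interval = 14.20 days.


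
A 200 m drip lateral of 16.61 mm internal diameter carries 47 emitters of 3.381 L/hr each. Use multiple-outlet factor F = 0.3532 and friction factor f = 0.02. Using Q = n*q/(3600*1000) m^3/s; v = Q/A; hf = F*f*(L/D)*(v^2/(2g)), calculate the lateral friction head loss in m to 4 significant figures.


Q = 47*3.381/(3600*1000) = 4.41408e-05 m^3/s
A = pi*(16.61e-3/2)^2 = 2.16685e-04 m^2, so v = Q/A = 0.203710 m/s
hf = 0.3532*0.02*(200/0.01661)*(0.203710^2/(2*9.81)) = 0.1799 m
Therefore the lateral friction head loss = 0.1799 m.


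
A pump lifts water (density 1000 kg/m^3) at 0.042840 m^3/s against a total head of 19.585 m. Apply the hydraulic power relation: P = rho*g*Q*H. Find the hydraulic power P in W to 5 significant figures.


P = 1000 * 9.81 * 0.042840 * 19.585 = 8230.8 W
Therefore the hydraulic power P = 8230.8 W.


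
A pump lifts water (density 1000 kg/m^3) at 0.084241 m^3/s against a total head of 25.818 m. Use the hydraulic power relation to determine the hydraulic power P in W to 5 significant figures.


Approach: apply the hydraulic power relation, P = rho*g*Q*H.
P = 1000 * 9.81 * 0.084241 * 25.818 = 21336 W
Therefore the hydraulic power P = 21336 W.


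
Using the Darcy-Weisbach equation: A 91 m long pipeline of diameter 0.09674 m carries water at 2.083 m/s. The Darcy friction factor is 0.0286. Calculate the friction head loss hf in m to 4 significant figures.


Approach: apply the Darcy-Weisbach equation, hf = f*(L/D)*(v^2/(2g)).
hf = 0.0286 * (91/0.09674) * (2.083^2 / (2*9.81))
hf = 5.950 m
Therefore the friction head loss hf = 5.950 m.


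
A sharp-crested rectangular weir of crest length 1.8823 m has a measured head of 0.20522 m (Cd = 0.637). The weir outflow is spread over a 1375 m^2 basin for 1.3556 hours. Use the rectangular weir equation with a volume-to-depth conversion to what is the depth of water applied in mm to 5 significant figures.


Approach: apply the rectangular weir equation with a volume-to-depth conversion, Q = (2/3)*Cd*L*sqrt(2g)*H^1.5; d = Q*t/A * 1000.
Step 1 — weir discharge:
  Q = (2/3)*0.637*1.8823*sqrt(2*9.81)*0.20522^1.5 = 0.3291668 m^3/s
Step 2 — volume: V = 0.3291668 * 1.3556*3600 = 1606.387 m^3
Step 3 — depth: d = V/A * 1000 = 1606.387/1375 * 1000 = 1168.3 mm
Therefore the depth of water applied = 1168.3 mm.


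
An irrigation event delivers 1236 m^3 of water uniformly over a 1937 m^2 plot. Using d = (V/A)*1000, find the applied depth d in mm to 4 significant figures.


d = (1236 / 1937) * 1000 = 638.1 mm
Therefore the applied depth d = 638.1 mm.


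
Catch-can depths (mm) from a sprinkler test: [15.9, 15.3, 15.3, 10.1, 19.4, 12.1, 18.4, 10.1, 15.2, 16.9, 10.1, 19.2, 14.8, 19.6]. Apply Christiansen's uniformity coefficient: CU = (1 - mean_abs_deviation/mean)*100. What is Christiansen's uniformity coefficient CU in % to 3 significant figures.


mean = 15.171 mm
mean |d_i - mean| = 2.6653 mm
CU = (1 - 2.6653/15.171)*100 = 82.4 %
Therefore Christiansen's uniformity coefficient CU = 82.4 %.


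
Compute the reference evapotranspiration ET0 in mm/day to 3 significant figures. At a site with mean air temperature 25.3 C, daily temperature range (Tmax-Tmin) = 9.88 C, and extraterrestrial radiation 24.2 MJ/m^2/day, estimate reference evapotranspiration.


Approach: apply the Hargreaves-Samani method, ET0 = 0.0023*(Tmean+17.8)*sqrt(Tmax-Tmin)*0.408*Ra.
ET0 = 0.0023*(25.3+17.8)*sqrt(9.88)*0.408*24.2 = 3.08 mm/day
Therefore the reference evapotranspiration ET0 = 3.08 mm/day.


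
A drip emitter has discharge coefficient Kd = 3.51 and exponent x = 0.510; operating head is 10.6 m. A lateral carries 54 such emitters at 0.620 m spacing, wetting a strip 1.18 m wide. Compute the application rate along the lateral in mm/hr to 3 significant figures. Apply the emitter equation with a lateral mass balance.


Approach: apply the emitter equation with a lateral mass balance, q = Kd*h^x; Q = n*q; rate = Q/(n*spacing*width).
Step 1 — single emitter flow (q = Kd*h^x):
  q = 3.51 * 10.6^0.510 = 11.701 L/hr
Step 2 — total lateral flow: Q = 54 * 11.701 = 631.84 L/hr
Step 3 — wetted area: A = 54 * 0.620 * 1.18 = 39.506 m^2
Step 4 — application rate: Q/A = 631.84/39.506 = 16.0 mm/hr
Therefore the application rate along the lateral = 16.0 mm/hr.


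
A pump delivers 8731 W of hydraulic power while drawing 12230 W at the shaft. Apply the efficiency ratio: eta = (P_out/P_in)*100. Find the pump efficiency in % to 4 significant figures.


eta = (8731 / 12230) * 100 = 71.39 %
Therefore the pump efficiency = 71.39 %.


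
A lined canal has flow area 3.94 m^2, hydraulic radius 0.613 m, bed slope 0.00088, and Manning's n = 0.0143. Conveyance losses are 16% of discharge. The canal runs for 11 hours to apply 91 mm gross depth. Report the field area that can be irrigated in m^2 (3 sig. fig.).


Approach: apply Manning's equation with a conveyance and depth budget, Q = (1/n)*A*R^(2/3)*S^(1/2); Q_field = Q*(1-loss); Area = Q_field*t/(d/1000).
Step 1 — canal discharge (Manning's equation):
  Q = (1/0.0143) * 3.94 * 0.613^(2/3) * 0.00088^(1/2) = 5.8981 m^3/s
Step 2 — delivered flow: Q_field = 5.8981*(1 - 16/100) = 4.9544 m^3/s
Step 3 — volume delivered: V = 4.9544 * 11*3600 = 196190 m^3
Step 4 — area served: A = V / (depth/1000) = 196190 / 0.091 = 2160000 m^2
Therefore the field area that can be irrigated = 2160000 m^2.


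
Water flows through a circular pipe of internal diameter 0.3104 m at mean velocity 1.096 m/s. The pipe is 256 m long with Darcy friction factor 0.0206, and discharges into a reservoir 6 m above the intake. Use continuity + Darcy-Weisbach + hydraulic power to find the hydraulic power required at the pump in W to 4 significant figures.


Approach: apply continuity + Darcy-Weisbach + hydraulic power, Q = A*v; hf = f*(L/D)*(v^2/(2g)); H = static + hf; P = rho*g*Q*H.
Step 1 — flow rate (continuity, Q = A*v):
  A = pi*(0.3104/2)^2 = 0.0756717 m^2
  Q = 0.0756717 * 1.096 = 0.0829361 m^3/s
Step 2 — friction head loss (Darcy-Weisbach):
  hf = 0.0206 * (256/0.3104) * (1.096^2 / (2*9.81))
  hf = 1.04018 m
Step 3 — total head: H = 6 + 1.04018 = 7.04018 m
Step 4 — hydraulic power (P = rho*g*Q*H):
  P = 1000 * 9.81 * 0.0829361 * 7.04018 = 5728 W
Therefore the hydraulic power required at the pump = 5728 W.


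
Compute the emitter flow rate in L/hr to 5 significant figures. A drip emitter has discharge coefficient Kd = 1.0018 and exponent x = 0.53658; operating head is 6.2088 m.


Approach: apply the emitter characteristic equation, q = Kd * h^x.
q = 1.0018 * 6.2088^0.53658 = 2.6687 L/hr
Therefore the emitter flow rate = 2.6687 L/hr.


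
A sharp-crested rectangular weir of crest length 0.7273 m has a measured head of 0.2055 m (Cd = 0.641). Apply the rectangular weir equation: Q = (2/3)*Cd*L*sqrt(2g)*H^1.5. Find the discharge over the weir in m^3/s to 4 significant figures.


Q = (2/3)*0.641*0.7273*sqrt(2*9.81)*0.2055^1.5 = 0.1282 m^3/s
Therefore the discharge over the weir = 0.1282 m^3/s.


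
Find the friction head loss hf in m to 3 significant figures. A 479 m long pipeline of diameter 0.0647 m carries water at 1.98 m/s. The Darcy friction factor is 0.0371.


Approach: apply the Darcy-Weisbach equation, hf = f*(L/D)*(v^2/(2g)).
hf = 0.0371 * (479/0.0647) * (1.98^2 / (2*9.81))
hf = 54.9 m
Therefore the friction head loss hf = 54.9 m.


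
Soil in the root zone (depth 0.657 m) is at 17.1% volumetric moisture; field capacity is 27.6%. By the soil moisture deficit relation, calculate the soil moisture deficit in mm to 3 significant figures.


Approach: apply the soil moisture deficit relation, SMD = (FC - theta)/100 * depth * 1000.
SMD = (27.6 - 17.1)/100 * 0.657 * 1000 = 69.0 mm
Therefore the soil moisture deficit = 69.0 mm.


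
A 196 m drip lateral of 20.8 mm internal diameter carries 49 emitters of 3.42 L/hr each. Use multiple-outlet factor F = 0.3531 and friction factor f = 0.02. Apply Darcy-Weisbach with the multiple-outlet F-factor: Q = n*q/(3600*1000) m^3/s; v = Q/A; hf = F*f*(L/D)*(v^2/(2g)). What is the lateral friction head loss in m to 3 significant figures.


Q = 49*3.42/(3600*1000) = 4.6550e-05 m^3/s
A = pi*(20.8e-3/2)^2 = 3.3979e-04 m^2, so v = Q/A = 0.13699 m/s
hf = 0.3531*0.02*(196/0.0208)*(0.13699^2/(2*9.81)) = 0.0637 m
Therefore the lateral friction head loss = 0.0637 m.


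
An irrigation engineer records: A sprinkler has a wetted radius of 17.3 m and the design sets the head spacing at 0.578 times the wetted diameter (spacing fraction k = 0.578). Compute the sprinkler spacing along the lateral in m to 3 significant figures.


Approach: apply the sprinkler spacing rule (spacing as a fraction of wetted diameter), S = k*(2*R).
S = 0.578 * (2 * 17.3) = 20.0 m
Therefore the sprinkler spacing along the lateral = 20.0 m.


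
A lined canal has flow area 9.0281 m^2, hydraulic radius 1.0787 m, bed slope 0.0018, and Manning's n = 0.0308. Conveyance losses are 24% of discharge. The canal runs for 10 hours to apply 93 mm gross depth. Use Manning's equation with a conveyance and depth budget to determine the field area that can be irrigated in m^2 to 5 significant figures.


Approach: apply Manning's equation with a conveyance and depth budget, Q = (1/n)*A*R^(2/3)*S^(1/2); Q_field = Q*(1-loss); Area = Q_field*t/(d/1000).
Step 1 — canal discharge (Manning's equation):
  Q = (1/0.0308) * 9.0281 * 1.0787^(2/3) * 0.0018^(1/2) = 13.08024 m^3/s
Step 2 — delivered flow: Q_field = 13.08024*(1 - 24/100) = 9.940982 m^3/s
Step 3 — volume delivered: V = 9.940982 * 10*3600 = 357875.3 m^3
Step 4 — area served: A = V / (depth/1000) = 357875.3 / 0.093 = 3848100 m^2
Therefore the field area that can be irrigated = 3848100 m^2.


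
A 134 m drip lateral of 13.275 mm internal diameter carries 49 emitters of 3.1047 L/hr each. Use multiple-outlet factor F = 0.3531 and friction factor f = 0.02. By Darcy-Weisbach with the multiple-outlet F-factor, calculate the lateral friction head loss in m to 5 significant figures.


Approach: apply Darcy-Weisbach with the multiple-outlet F-factor, Q = n*q/(3600*1000) m^3/s; v = Q/A; hf = F*f*(L/D)*(v^2/(2g)).
Q = 49*3.1047/(3600*1000) = 4.225842e-05 m^3/s
A = pi*(13.275e-3/2)^2 = 1.384073e-04 m^2, so v = Q/A = 0.3053193 m/s
hf = 0.3531*0.02*(134/0.013275)*(0.3053193^2/(2*9.81)) = 0.33869 m
Therefore the lateral friction head loss = 0.33869 m.


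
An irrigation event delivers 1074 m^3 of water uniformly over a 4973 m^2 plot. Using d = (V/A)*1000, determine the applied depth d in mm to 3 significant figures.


d = (1074 / 4973) * 1000 = 216 mm
Therefore the applied depth d = 216 mm.


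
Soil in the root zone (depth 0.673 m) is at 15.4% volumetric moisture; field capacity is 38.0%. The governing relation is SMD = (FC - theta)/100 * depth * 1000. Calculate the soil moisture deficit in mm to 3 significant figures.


SMD = (38.0 - 15.4)/100 * 0.673 * 1000 = 152 mm
Therefore the soil moisture deficit = 152 mm.


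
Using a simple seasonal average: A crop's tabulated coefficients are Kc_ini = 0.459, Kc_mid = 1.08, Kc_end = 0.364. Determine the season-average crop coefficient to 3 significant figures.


Approach: apply a simple seasonal average, Kc_avg = (Kc_ini + Kc_mid + Kc_end)/3.
Kc_avg = (0.459 + 1.08 + 0.364)/3 = 0.634
Therefore the season-average crop coefficient = 0.634.


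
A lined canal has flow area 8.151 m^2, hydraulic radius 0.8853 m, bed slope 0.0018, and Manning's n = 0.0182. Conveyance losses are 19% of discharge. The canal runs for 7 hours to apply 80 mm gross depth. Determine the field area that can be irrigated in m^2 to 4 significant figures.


Approach: apply Manning's equation with a conveyance and depth budget, Q = (1/n)*A*R^(2/3)*S^(1/2); Q_field = Q*(1-loss); Area = Q_field*t/(d/1000).
Step 1 — canal discharge (Manning's equation):
  Q = (1/0.0182) * 8.151 * 0.8853^(2/3) * 0.0018^(1/2) = 17.5187 m^3/s
Step 2 — delivered flow: Q_field = 17.5187*(1 - 19/100) = 14.1902 m^3/s
Step 3 — volume delivered: V = 14.1902 * 7*3600 = 357592 m^3
Step 4 — area served: A = V / (depth/1000) = 357592 / 0.08 = 4470000 m^2
Therefore the field area that can be irrigated = 4470000 m^2.


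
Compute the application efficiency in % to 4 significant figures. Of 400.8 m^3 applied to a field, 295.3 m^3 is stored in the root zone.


Approach: apply the application efficiency ratio, Ea = (stored/applied)*100.
Ea = (295.3/400.8)*100 = 73.68 %
Therefore the application efficiency = 73.68 %.


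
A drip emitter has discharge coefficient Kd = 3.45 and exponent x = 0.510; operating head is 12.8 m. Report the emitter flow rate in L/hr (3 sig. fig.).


Approach: apply the emitter characteristic equation, q = Kd * h^x.
q = 3.45 * 12.8^0.510 = 12.7 L/hr
Therefore the emitter flow rate = 12.7 L/hr.


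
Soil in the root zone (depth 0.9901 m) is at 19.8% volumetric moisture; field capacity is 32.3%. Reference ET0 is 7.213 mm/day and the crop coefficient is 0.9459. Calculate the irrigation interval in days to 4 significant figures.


Approach: apply soil-water budget scheduling, SMD = (FC-theta)/100*depth*1000; ETc = ET0*Kc; interval = SMD/ETc.
Step 1 — soil moisture deficit:
  SMD = (32.3 - 19.8)/100 * 0.9901 * 1000 = 123.762 mm
Step 2 — daily crop ET (ETc = ET0*Kc):
  ETc = 7.213 * 0.9459 = 6.82278 mm/day
Step 3 — irrigation interval (SMD/ETc):
  interval = 123.762 / 6.82278 = 18.14 days
Therefore the irrigation interval = 18.14 days.


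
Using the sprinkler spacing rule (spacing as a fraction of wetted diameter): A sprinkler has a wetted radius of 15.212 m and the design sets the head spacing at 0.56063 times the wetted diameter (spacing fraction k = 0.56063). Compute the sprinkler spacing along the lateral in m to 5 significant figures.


Approach: apply the sprinkler spacing rule (spacing as a fraction of wetted diameter), S = k*(2*R).
S = 0.56063 * (2 * 15.212) = 17.057 m
Therefore the sprinkler spacing along the lateral = 17.057 m.


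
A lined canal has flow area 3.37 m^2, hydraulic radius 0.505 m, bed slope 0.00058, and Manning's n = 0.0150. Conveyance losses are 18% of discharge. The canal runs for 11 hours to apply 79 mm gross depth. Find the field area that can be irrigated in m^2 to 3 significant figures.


Approach: apply Manning's equation with a conveyance and depth budget, Q = (1/n)*A*R^(2/3)*S^(1/2); Q_field = Q*(1-loss); Area = Q_field*t/(d/1000).
Step 1 — canal discharge (Manning's equation):
  Q = (1/0.0150) * 3.37 * 0.505^(2/3) * 0.00058^(1/2) = 3.4312 m^3/s
Step 2 — delivered flow: Q_field = 3.4312*(1 - 18/100) = 2.8136 m^3/s
Step 3 — volume delivered: V = 2.8136 * 11*3600 = 111420 m^3
Step 4 — area served: A = V / (depth/1000) = 111420 / 0.079 = 1410000 m^2
Therefore the field area that can be irrigated = 1410000 m^2.


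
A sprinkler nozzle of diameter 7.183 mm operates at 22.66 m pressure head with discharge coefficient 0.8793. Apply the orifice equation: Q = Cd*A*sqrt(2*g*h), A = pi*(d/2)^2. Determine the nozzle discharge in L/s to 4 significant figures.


A = pi*(7.183e-3/2)^2 = 4.05230e-05 m^2
Q = 0.8793 * 4.05230e-05 * sqrt(2*9.81*22.66) * 1000 = 0.7513 L/s
Therefore the nozzle discharge = 0.7513 L/s.


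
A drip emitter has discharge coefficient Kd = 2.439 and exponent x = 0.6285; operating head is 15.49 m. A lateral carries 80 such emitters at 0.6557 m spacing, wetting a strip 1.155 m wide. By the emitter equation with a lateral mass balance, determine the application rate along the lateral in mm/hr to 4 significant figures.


Approach: apply the emitter equation with a lateral mass balance, q = Kd*h^x; Q = n*q; rate = Q/(n*spacing*width).
Step 1 — single emitter flow (q = Kd*h^x):
  q = 2.439 * 15.49^0.6285 = 13.6508 L/hr
Step 2 — total lateral flow: Q = 80 * 13.6508 = 1092.07 L/hr
Step 3 — wetted area: A = 80 * 0.6557 * 1.155 = 60.5867 m^2
Step 4 — application rate: Q/A = 1092.07/60.5867 = 18.02 mm/hr
Therefore the application rate along the lateral = 18.02 mm/hr.


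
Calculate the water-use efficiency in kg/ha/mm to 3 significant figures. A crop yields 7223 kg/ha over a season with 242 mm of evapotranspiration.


Approach: apply the water-use efficiency ratio, WUE = yield/ET.
WUE = 7223 / 242 = 29.8 kg/ha/mm
Therefore the water-use efficiency = 29.8 kg/ha/mm.


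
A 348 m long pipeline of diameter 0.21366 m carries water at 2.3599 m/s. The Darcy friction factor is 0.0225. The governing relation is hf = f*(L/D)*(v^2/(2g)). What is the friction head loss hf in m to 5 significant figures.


hf = 0.0225 * (348/0.21366) * (2.3599^2 / (2*9.81))
hf = 10.402 m
Therefore the friction head loss hf = 10.402 m.


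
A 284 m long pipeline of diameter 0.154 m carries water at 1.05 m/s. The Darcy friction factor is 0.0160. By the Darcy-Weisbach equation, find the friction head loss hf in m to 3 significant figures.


Approach: apply the Darcy-Weisbach equation, hf = f*(L/D)*(v^2/(2g)).
hf = 0.0160 * (284/0.154) * (1.05^2 / (2*9.81))
hf = 1.66 m
Therefore the friction head loss hf = 1.66 m.
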